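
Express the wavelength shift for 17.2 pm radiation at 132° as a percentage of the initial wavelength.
23.5455%

Calculate the Compton shift:
Δλ = λ_C(1 - cos(132°))
Δλ = 2.4263 × (1 - cos(132°))
Δλ = 2.4263 × 1.6691
Δλ = 4.0498 pm

Percentage change:
(Δλ/λ₀) × 100 = (4.0498/17.2) × 100
= 23.5455%

(Intermediate values are shown rounded; full precision is carried through to the final answer.)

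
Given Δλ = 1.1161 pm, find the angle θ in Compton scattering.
57.32°

From the Compton formula Δλ = λ_C(1 - cos θ), we can solve for θ:

cos θ = 1 - Δλ/λ_C

Given:
- Δλ = 1.1161 pm
- λ_C = h/(m_e·c) ≈ 2.42631024 pm

cos θ = 1 - 1.1161/2.42631024
cos θ = 1 - 0.459999
cos θ = 0.540001

θ = arccos(0.540001)
θ = 57.32°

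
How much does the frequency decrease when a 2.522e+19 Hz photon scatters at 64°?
2.594e+18 Hz (decrease)

Convert frequency to wavelength (c = 299792458 m/s):
λ₀ = c/f₀ = 299792458/2.522e+19 = 1.1887092e-11 m = 11.8871 pm

Calculate Compton shift:
Δλ = λ_C(1 - cos(64°)) = 1.3627 pm

Final wavelength:
λ' = λ₀ + Δλ = 11.8871 + 1.3627 = 13.2498 pm

Final frequency:
f' = c/λ' = 299792458/1.3249778e-11 = 2.2626225e+19 Hz

Frequency shift (decrease):
Δf = f₀ - f' = 2.522e+19 - 2.2626225e+19 = 2.594e+18 Hz

(Intermediate values are shown rounded; full precision is carried through to the final answer.)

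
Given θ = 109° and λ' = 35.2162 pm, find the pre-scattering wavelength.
32.0000 pm

From λ' = λ + Δλ, we have λ = λ' - Δλ

First calculate the Compton shift:
Δλ = λ_C(1 - cos θ)
Δλ = 2.4263 × (1 - cos(109°))
Δλ = 2.4263 × 1.3256
Δλ = 3.2162 pm

Initial wavelength:
λ = λ' - Δλ
λ = 35.2162 - 3.2162
λ = 32.0000 pm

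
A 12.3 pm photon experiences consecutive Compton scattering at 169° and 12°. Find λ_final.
17.1611 pm

Apply Compton shift twice:

First scattering at θ₁ = 169°:
Δλ₁ = λ_C(1 - cos(169°))
Δλ₁ = 2.4263 × 1.9816
Δλ₁ = 4.8080 pm

After first scattering:
λ₁ = 12.3 + 4.8080 = 17.1080 pm

Second scattering at θ₂ = 12°:
Δλ₂ = λ_C(1 - cos(12°))
Δλ₂ = 2.4263 × 0.0219
Δλ₂ = 0.0530 pm

Final wavelength:
λ₂ = 17.1080 + 0.0530 = 17.1611 pm

Total shift: Δλ_total = 4.8080 + 0.0530 = 4.8611 pm

(Intermediate values are shown rounded; full precision is carried through to the final answer.)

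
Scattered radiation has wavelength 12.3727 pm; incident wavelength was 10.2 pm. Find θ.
84.00°

First find the wavelength shift:
Δλ = λ' - λ = 12.3727 - 10.2 = 2.1727 pm

Using Δλ = λ_C(1 - cos θ), with λ_C = h/(m_e·c) ≈ 2.42631024 pm:
cos θ = 1 - Δλ/λ_C
cos θ = 1 - 2.1727/2.42631024
cos θ = 0.104525

θ = arccos(0.104525)
θ = 84.00°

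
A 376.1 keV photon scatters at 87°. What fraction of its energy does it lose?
0.4109 (or 41.09%)

Calculate initial and final photon energies:

Initial: E₀ = 376.1 keV → λ₀ = 3.2966 pm
Compton shift: Δλ = 2.2993 pm
Final wavelength: λ' = 5.5959 pm
Final energy: E' = 221.5625 keV

Fractional energy loss:
(E₀ - E')/E₀ = (376.1000 - 221.5625)/376.1000
= 154.5375/376.1000
= 0.4109
= 41.09%

(Intermediate values are shown rounded; full precision is carried through to the final answer.)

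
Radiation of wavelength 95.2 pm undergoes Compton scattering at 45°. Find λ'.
95.9106 pm

Using the Compton formula: λ' = λ + λ_C(1 − cos θ)

For θ = 45°, cos θ = √2/2 (exact) ≈ 0.7071, so:
1 − cos 45° = 1 − (√2/2) ≈ 0.2929

Δλ = λ_C × 0.2929 = 2.4263 × 0.2929 = 0.7106 pm

λ' = 95.2 + 0.7106 = 95.9106 pm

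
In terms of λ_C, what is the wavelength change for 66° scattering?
0.5933 λ_C

The Compton shift formula is:
Δλ = λ_C(1 - cos θ)

Dividing both sides by λ_C:
Δλ/λ_C = 1 - cos θ

For θ = 66°:
Δλ/λ_C = 1 - cos(66°)
Δλ/λ_C = 1 - 0.4067
Δλ/λ_C = 0.5933

This means the shift is 0.5933 × λ_C = 1.4394 pm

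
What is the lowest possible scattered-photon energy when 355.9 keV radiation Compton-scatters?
148.7281 keV (at θ = 180°)

The scattered photon has minimum energy when its wavelength is maximum, i.e., when the Compton shift Δλ = λ_C(1 − cos θ) is maximum. This occurs at θ = 180° (backscattering), giving Δλ_max = 2λ_C = 4.8526 pm.

Initial wavelength: λ₀ = hc/E₀ = 3.4837 pm
Maximum final wavelength: λ'_max = λ₀ + 2λ_C = 3.4837 + 4.8526 = 8.3363 pm
Minimum final energy: E'_min = hc/λ'_max = 148.7281 keV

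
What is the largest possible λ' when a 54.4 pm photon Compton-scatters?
59.2526 pm (at θ = 180°)

The Compton shift is Δλ = λ_C(1 − cos θ).

Since cos θ ranges from −1 to 1, the factor (1 − cos θ) ranges from 0 to 2; the maximum shift occurs at θ = 180° (backscattering):
Δλ_max = 2λ_C = 2 × 2.4263 pm = 4.8526 pm

Maximum scattered wavelength:
λ'_max = λ₀ + Δλ_max = 54.4 + 4.8526 = 59.2526 pm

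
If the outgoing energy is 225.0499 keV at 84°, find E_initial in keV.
371.6001 keV

Convert final energy to wavelength (hc ≈ 1239.842 keV·pm):
λ' = hc/E' = 1239.842 / 225.0499 = 5.5092 pm

Calculate the Compton shift:
Δλ = λ_C(1 - cos(84°))
Δλ = 2.4263 × (1 - cos(84°))
Δλ = 2.1727 pm

Initial wavelength:
λ = λ' - Δλ = 5.5092 - 2.1727 = 3.3365 pm

Initial energy:
E = hc/λ = 1239.842 / 3.3365 = 371.6001 keV

(Intermediate values are shown rounded; full precision is carried through to the final answer.)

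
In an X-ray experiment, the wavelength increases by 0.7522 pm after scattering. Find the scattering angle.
46.37°

From the Compton formula Δλ = λ_C(1 - cos θ), we can solve for θ:

cos θ = 1 - Δλ/λ_C

Given:
- Δλ = 0.7522 pm
- λ_C = h/(m_e·c) ≈ 2.42631024 pm

cos θ = 1 - 0.7522/2.42631024
cos θ = 1 - 0.310018
cos θ = 0.689982

θ = arccos(0.689982)
θ = 46.37°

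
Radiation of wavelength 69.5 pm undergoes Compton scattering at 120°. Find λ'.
73.1395 pm

Using the Compton formula: λ' = λ + λ_C(1 − cos θ)

For θ = 120°, cos θ = -1/2 (exact) = -0.5000, so:
1 − cos 120° = 1 − (-1/2) = 1.5000

Δλ = λ_C × 1.5000 = 2.4263 × 1.5000 = 3.6395 pm

λ' = 69.5 + 3.6395 = 73.1395 pm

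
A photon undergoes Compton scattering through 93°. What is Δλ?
2.5533 pm

Using the Compton scattering formula:
Δλ = λ_C(1 - cos θ)

where λ_C = h/(m_e·c) ≈ 2.4263 pm is the Compton wavelength of an electron.

For θ = 93°:
cos(93°) = -0.0523
1 - cos(93°) = 1.0523

Δλ = 2.4263 × 1.0523
Δλ = 2.5533 pm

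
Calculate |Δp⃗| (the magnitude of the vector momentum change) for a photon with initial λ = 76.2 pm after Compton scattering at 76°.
1.0582e-23 kg·m/s

Photon momentum magnitude is p = h/λ.

Initial momentum:
p₀ = h/λ = 6.6261e-34/7.6200e-11 = 8.6956e-24 kg·m/s

After scattering:
λ' = λ + Δλ = 76.2 + 1.8393 = 78.0393 pm
p' = h/λ' = 6.6261e-34/7.8039e-11 = 8.4907e-24 kg·m/s

Momentum is a vector; the scattered photon's direction makes angle θ = 76° with the incident direction. The magnitude of the vector change Δp⃗ = p⃗₀ − p⃗' is found from the law of cosines:
|Δp⃗|² = p₀² + p'² − 2p₀p'cos θ
|Δp⃗|² = (8.6956e-24)² + (8.4907e-24)² − 2·8.6956e-24·8.4907e-24·cos(76°)
|Δp⃗| = 1.0582e-23 kg·m/s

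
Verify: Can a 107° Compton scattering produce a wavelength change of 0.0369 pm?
No, inconsistent

Calculate the expected shift for θ = 107°:

Δλ_expected = λ_C(1 - cos(107°))
Δλ_expected = 2.4263 × (1 - cos(107°))
Δλ_expected = 2.4263 × 1.2924
Δλ_expected = 3.1357 pm

Given shift: 0.0369 pm
Expected shift: 3.1357 pm
Difference: 3.0988 pm

The values do not match. The given shift corresponds to θ ≈ 10.0°, not 107°.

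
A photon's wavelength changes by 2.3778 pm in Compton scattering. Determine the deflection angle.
88.85°

From the Compton formula Δλ = λ_C(1 - cos θ), we can solve for θ:

cos θ = 1 - Δλ/λ_C

Given:
- Δλ = 2.3778 pm
- λ_C = h/(m_e·c) ≈ 2.42631024 pm

cos θ = 1 - 2.3778/2.42631024
cos θ = 1 - 0.980007
cos θ = 0.019993

θ = arccos(0.019993)
θ = 88.85°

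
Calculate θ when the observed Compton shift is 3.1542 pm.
107.46°

From the Compton formula Δλ = λ_C(1 - cos θ), we can solve for θ:

cos θ = 1 - Δλ/λ_C

Given:
- Δλ = 3.1542 pm
- λ_C = h/(m_e·c) ≈ 2.42631024 pm

cos θ = 1 - 3.1542/2.42631024
cos θ = 1 - 1.299999
cos θ = -0.299999

θ = arccos(-0.299999)
θ = 107.46°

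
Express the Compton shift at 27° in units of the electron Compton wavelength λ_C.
0.1090 λ_C

The Compton shift formula is:
Δλ = λ_C(1 - cos θ)

Dividing both sides by λ_C:
Δλ/λ_C = 1 - cos θ

For θ = 27°:
Δλ/λ_C = 1 - cos(27°)
Δλ/λ_C = 1 - 0.8910
Δλ/λ_C = 0.1090

This means the shift is 0.1090 × λ_C = 0.2645 pm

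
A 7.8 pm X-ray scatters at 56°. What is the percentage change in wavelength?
13.7120%

Calculate the Compton shift:
Δλ = λ_C(1 - cos(56°))
Δλ = 2.4263 × (1 - cos(56°))
Δλ = 2.4263 × 0.4408
Δλ = 1.0695 pm

Percentage change:
(Δλ/λ₀) × 100 = (1.0695/7.8) × 100
= 13.7120%

(Intermediate values are shown rounded; full precision is carried through to the final answer.)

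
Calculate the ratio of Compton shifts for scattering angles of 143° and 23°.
143° produces the larger shift by a factor of 22.626

Calculate both shifts using Δλ = λ_C(1 - cos θ):

For θ₁ = 23°:
Δλ₁ = 2.4263 × (1 - cos(23°))
Δλ₁ = 2.4263 × 0.0795
Δλ₁ = 0.1929 pm

For θ₂ = 143°:
Δλ₂ = 2.4263 × (1 - cos(143°))
Δλ₂ = 2.4263 × 1.7986
Δλ₂ = 4.3640 pm

The 143° angle produces the larger shift.
Ratio: 4.3640/0.1929 = 22.626

(Intermediate values are shown rounded; full precision is carried through to the final answer.)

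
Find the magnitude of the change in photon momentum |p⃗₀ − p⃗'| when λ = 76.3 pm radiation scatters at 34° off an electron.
5.0645e-24 kg·m/s

Photon momentum magnitude is p = h/λ.

Initial momentum:
p₀ = h/λ = 6.6261e-34/7.6300e-11 = 8.6842e-24 kg·m/s

After scattering:
λ' = λ + Δλ = 76.3 + 0.4148 = 76.7148 pm
p' = h/λ' = 6.6261e-34/7.6715e-11 = 8.6373e-24 kg·m/s

Momentum is a vector; the scattered photon's direction makes angle θ = 34° with the incident direction. The magnitude of the vector change Δp⃗ = p⃗₀ − p⃗' is found from the law of cosines:
|Δp⃗|² = p₀² + p'² − 2p₀p'cos θ
|Δp⃗|² = (8.6842e-24)² + (8.6373e-24)² − 2·8.6842e-24·8.6373e-24·cos(34°)
|Δp⃗| = 5.0645e-24 kg·m/s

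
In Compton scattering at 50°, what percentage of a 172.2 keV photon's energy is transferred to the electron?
0.1074 (or 10.74%)

Calculate initial and final photon energies:

Initial: E₀ = 172.2 keV → λ₀ = 7.2000 pm
Compton shift: Δλ = 0.8667 pm
Final wavelength: λ' = 8.0667 pm
Final energy: E' = 153.6984 keV

Fractional energy loss:
(E₀ - E')/E₀ = (172.2000 - 153.6984)/172.2000
= 18.5016/172.2000
= 0.1074
= 10.74%

(Intermediate values are shown rounded; full precision is carried through to the final answer.)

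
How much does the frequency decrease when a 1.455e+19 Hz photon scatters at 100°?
1.767e+18 Hz (decrease)

Convert frequency to wavelength (c = 299792458 m/s):
λ₀ = c/f₀ = 299792458/1.455e+19 = 2.0604293e-11 m = 20.6043 pm

Calculate Compton shift:
Δλ = λ_C(1 - cos(100°)) = 2.8476 pm

Final wavelength:
λ' = λ₀ + Δλ = 20.6043 + 2.8476 = 23.4519 pm

Final frequency:
f' = c/λ' = 299792458/2.3451927e-11 = 1.2783276e+19 Hz

Frequency shift (decrease):
Δf = f₀ - f' = 1.455e+19 - 1.2783276e+19 = 1.767e+18 Hz

(Intermediate values are shown rounded; full precision is carried through to the final answer.)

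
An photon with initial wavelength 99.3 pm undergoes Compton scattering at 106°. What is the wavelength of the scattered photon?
102.3951 pm

Using the Compton scattering formula:
λ' = λ + Δλ = λ + λ_C(1 - cos θ)

Given:
- Initial wavelength λ = 99.3 pm
- Scattering angle θ = 106°
- Compton wavelength λ_C ≈ 2.4263 pm

Calculate the shift:
Δλ = 2.4263 × (1 - cos(106°))
Δλ = 2.4263 × 1.2756
Δλ = 3.0951 pm

Final wavelength:
λ' = 99.3 + 3.0951 = 102.3951 pm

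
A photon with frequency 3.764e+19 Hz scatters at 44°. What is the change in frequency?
2.965e+18 Hz (decrease)

Convert frequency to wavelength (c = 299792458 m/s):
λ₀ = c/f₀ = 299792458/3.764e+19 = 7.9647306e-12 m = 7.9647 pm

Calculate Compton shift:
Δλ = λ_C(1 - cos(44°)) = 0.6810 pm

Final wavelength:
λ' = λ₀ + Δλ = 7.9647 + 0.6810 = 8.6457 pm

Final frequency:
f' = c/λ' = 299792458/8.6456993e-12 = 3.4675328e+19 Hz

Frequency shift (decrease):
Δf = f₀ - f' = 3.764e+19 - 3.4675328e+19 = 2.965e+18 Hz

(Intermediate values are shown rounded; full precision is carried through to the final answer.)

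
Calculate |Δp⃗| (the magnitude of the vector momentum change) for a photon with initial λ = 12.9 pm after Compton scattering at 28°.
2.4608e-23 kg·m/s

Photon momentum magnitude is p = h/λ.

Initial momentum:
p₀ = h/λ = 6.6261e-34/1.2900e-11 = 5.1365e-23 kg·m/s

After scattering:
λ' = λ + Δλ = 12.9 + 0.2840 = 13.1840 pm
p' = h/λ' = 6.6261e-34/1.3184e-11 = 5.0258e-23 kg·m/s

Momentum is a vector; the scattered photon's direction makes angle θ = 28° with the incident direction. The magnitude of the vector change Δp⃗ = p⃗₀ − p⃗' is found from the law of cosines:
|Δp⃗|² = p₀² + p'² − 2p₀p'cos θ
|Δp⃗|² = (5.1365e-23)² + (5.0258e-23)² − 2·5.1365e-23·5.0258e-23·cos(28°)
|Δp⃗| = 2.4608e-23 kg·m/s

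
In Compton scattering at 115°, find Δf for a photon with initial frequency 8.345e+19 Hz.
4.089e+19 Hz (decrease)

Convert frequency to wavelength (c = 299792458 m/s):
λ₀ = c/f₀ = 299792458/8.345e+19 = 3.5924800e-12 m = 3.5925 pm

Calculate Compton shift:
Δλ = λ_C(1 - cos(115°)) = 3.4517 pm

Final wavelength:
λ' = λ₀ + Δλ = 3.5925 + 3.4517 = 7.0442 pm

Final frequency:
f' = c/λ' = 299792458/7.0441933e-12 = 4.2558806e+19 Hz

Frequency shift (decrease):
Δf = f₀ - f' = 8.345e+19 - 4.2558806e+19 = 4.089e+19 Hz

(Intermediate values are shown rounded; full precision is carried through to the final answer.)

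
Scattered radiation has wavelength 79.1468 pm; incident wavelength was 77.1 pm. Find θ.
81.00°

First find the wavelength shift:
Δλ = λ' - λ = 79.1468 - 77.1 = 2.0468 pm

Using Δλ = λ_C(1 - cos θ), with λ_C = h/(m_e·c) ≈ 2.42631024 pm:
cos θ = 1 - Δλ/λ_C
cos θ = 1 - 2.0468/2.42631024
cos θ = 0.156415

θ = arccos(0.156415)
θ = 81.00°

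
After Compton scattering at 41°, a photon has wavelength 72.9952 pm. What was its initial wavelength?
72.4000 pm

From λ' = λ + Δλ, we have λ = λ' - Δλ

First calculate the Compton shift:
Δλ = λ_C(1 - cos θ)
Δλ = 2.4263 × (1 - cos(41°))
Δλ = 2.4263 × 0.2453
Δλ = 0.5952 pm

Initial wavelength:
λ = λ' - Δλ
λ = 72.9952 - 0.5952
λ = 72.4000 pm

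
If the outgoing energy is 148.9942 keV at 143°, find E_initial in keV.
313.3000 keV

Convert final energy to wavelength (hc ≈ 1239.842 keV·pm):
λ' = hc/E' = 1239.842 / 148.9942 = 8.3214 pm

Calculate the Compton shift:
Δλ = λ_C(1 - cos(143°))
Δλ = 2.4263 × (1 - cos(143°))
Δλ = 4.3640 pm

Initial wavelength:
λ = λ' - Δλ = 8.3214 - 4.3640 = 3.9574 pm

Initial energy:
E = hc/λ = 1239.842 / 3.9574 = 313.3000 keV

(Intermediate values are shown rounded; full precision is carried through to the final answer.)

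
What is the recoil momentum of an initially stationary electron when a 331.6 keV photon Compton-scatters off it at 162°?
2.5275e-22 kg·m/s

The electron is initially at rest, so by conservation of momentum:
p⃗_e = p⃗₀ − p⃗'  (incident photon momentum minus scattered photon momentum)

Photon momentum magnitudes (p = h/λ = E/c):
λ₀ = hc/E₀ = 3.7390 pm → p₀ = h/λ₀ = 1.7722e-22 kg·m/s
Δλ = λ_C(1 − cos 162°) = 4.7339 pm
λ' = 8.4728 pm → p' = h/λ' = 7.8204e-23 kg·m/s

The scattered photon makes angle θ = 162° with the incident direction, so by the law of cosines:
|p⃗_e|² = p₀² + p'² − 2p₀p'cos θ
|p⃗_e|² = (1.7722e-22)² + (7.8204e-23)² − 2·1.7722e-22·7.8204e-23·cos(162°)
|p⃗_e| = 2.5275e-22 kg·m/s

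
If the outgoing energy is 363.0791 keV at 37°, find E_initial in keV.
423.7000 keV

Convert final energy to wavelength (hc ≈ 1239.842 keV·pm):
λ' = hc/E' = 1239.842 / 363.0791 = 3.4148 pm

Calculate the Compton shift:
Δλ = λ_C(1 - cos(37°))
Δλ = 2.4263 × (1 - cos(37°))
Δλ = 0.4886 pm

Initial wavelength:
λ = λ' - Δλ = 3.4148 - 0.4886 = 2.9262 pm

Initial energy:
E = hc/λ = 1239.842 / 2.9262 = 423.7000 keV

(Intermediate values are shown rounded; full precision is carried through to the final answer.)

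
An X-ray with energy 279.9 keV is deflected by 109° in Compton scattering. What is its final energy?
162.1593 keV

First convert energy to wavelength:
λ = hc/E, with hc ≈ 1239.842 keV·pm (i.e. 1239.842 eV·nm)

For E = 279.9 keV = 279900 eV:
λ = 1239.842 keV·pm / 279.9 keV
λ = 4.4296 pm

Calculate the Compton shift:
Δλ = λ_C(1 - cos(109°)) = 2.4263 × 1.3256
Δλ = 3.2162 pm

Final wavelength:
λ' = 4.4296 + 3.2162 = 7.6458 pm

Final energy:
E' = hc/λ' = 1239.842 / 7.6458 = 162.1593 keV

(Intermediate values are shown rounded; full precision is carried through to the final answer.)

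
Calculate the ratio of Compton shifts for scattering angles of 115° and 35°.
115° produces the larger shift by a factor of 7.866

Calculate both shifts using Δλ = λ_C(1 - cos θ):

For θ₁ = 35°:
Δλ₁ = 2.4263 × (1 - cos(35°))
Δλ₁ = 2.4263 × 0.1808
Δλ₁ = 0.4388 pm

For θ₂ = 115°:
Δλ₂ = 2.4263 × (1 - cos(115°))
Δλ₂ = 2.4263 × 1.4226
Δλ₂ = 3.4517 pm

The 115° angle produces the larger shift.
Ratio: 3.4517/0.4388 = 7.866

(Intermediate values are shown rounded; full precision is carried through to the final answer.)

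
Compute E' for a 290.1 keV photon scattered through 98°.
176.1682 keV

First convert energy to wavelength:
λ = hc/E, with hc ≈ 1239.842 keV·pm (i.e. 1239.842 eV·nm)

For E = 290.1 keV = 290100 eV:
λ = 1239.842 keV·pm / 290.1 keV
λ = 4.2738 pm

Calculate the Compton shift:
Δλ = λ_C(1 - cos(98°)) = 2.4263 × 1.1392
Δλ = 2.7640 pm

Final wavelength:
λ' = 4.2738 + 2.7640 = 7.0378 pm

Final energy:
E' = hc/λ' = 1239.842 / 7.0378 = 176.1682 keV

(Intermediate values are shown rounded; full precision is carried through to the final answer.)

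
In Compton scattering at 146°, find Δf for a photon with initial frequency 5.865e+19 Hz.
2.726e+19 Hz (decrease)

Convert frequency to wavelength (c = 299792458 m/s):
λ₀ = c/f₀ = 299792458/5.865e+19 = 5.1115509e-12 m = 5.1116 pm

Calculate Compton shift:
Δλ = λ_C(1 - cos(146°)) = 4.4378 pm

Final wavelength:
λ' = λ₀ + Δλ = 5.1116 + 4.4378 = 9.5494 pm

Final frequency:
f' = c/λ' = 299792458/9.5493634e-12 = 3.1393973e+19 Hz

Frequency shift (decrease):
Δf = f₀ - f' = 5.865e+19 - 3.1393973e+19 = 2.726e+19 Hz

(Intermediate values are shown rounded; full precision is carried through to the final answer.)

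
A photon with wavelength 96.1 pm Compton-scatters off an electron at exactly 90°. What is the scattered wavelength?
98.5263 pm

Using the Compton formula: λ' = λ + λ_C(1 − cos θ)

For θ = 90°, cos θ = 0 (exact) = 0.0000, so:
1 − cos 90° = 1 − (0) = 1.0000

Δλ = λ_C × 1.0000 = 2.4263 × 1.0000 = 2.4263 pm

λ' = 96.1 + 2.4263 = 98.5263 pm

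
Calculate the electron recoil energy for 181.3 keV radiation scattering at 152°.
72.6109 keV

By energy conservation: K_e = E_initial - E_final

First find the scattered photon energy:
Initial wavelength: λ = hc/E = 6.8386 pm
Compton shift: Δλ = λ_C(1 - cos(152°)) = 4.5686 pm
Final wavelength: λ' = 6.8386 + 4.5686 = 11.4072 pm
Final photon energy: E' = hc/λ' = 108.6891 keV

Electron kinetic energy:
K_e = E - E' = 181.3000 - 108.6891 = 72.6109 keV

(Intermediate values are shown rounded; full precision is carried through to the final answer.)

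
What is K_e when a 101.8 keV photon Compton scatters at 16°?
0.7796 keV

By energy conservation: K_e = E_initial - E_final

First find the scattered photon energy:
Initial wavelength: λ = hc/E = 12.1792 pm
Compton shift: Δλ = λ_C(1 - cos(16°)) = 0.0940 pm
Final wavelength: λ' = 12.1792 + 0.0940 = 12.2732 pm
Final photon energy: E' = hc/λ' = 101.0204 keV

Electron kinetic energy:
K_e = E - E' = 101.8000 - 101.0204 = 0.7796 keV

(Intermediate values are shown rounded; full precision is carried through to the final answer.)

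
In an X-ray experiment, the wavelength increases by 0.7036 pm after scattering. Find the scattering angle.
44.76°

From the Compton formula Δλ = λ_C(1 - cos θ), we can solve for θ:

cos θ = 1 - Δλ/λ_C

Given:
- Δλ = 0.7036 pm
- λ_C = h/(m_e·c) ≈ 2.42631024 pm

cos θ = 1 - 0.7036/2.42631024
cos θ = 1 - 0.289988
cos θ = 0.710012

θ = arccos(0.710012)
θ = 44.76°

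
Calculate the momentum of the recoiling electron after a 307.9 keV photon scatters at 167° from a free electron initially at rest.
2.3837e-22 kg·m/s

The electron is initially at rest, so by conservation of momentum:
p⃗_e = p⃗₀ − p⃗'  (incident photon momentum minus scattered photon momentum)

Photon momentum magnitudes (p = h/λ = E/c):
λ₀ = hc/E₀ = 4.0268 pm → p₀ = h/λ₀ = 1.6455e-22 kg·m/s
Δλ = λ_C(1 − cos 167°) = 4.7904 pm
λ' = 8.8172 pm → p' = h/λ' = 7.5149e-23 kg·m/s

The scattered photon makes angle θ = 167° with the incident direction, so by the law of cosines:
|p⃗_e|² = p₀² + p'² − 2p₀p'cos θ
|p⃗_e|² = (1.6455e-22)² + (7.5149e-23)² − 2·1.6455e-22·7.5149e-23·cos(167°)
|p⃗_e| = 2.3837e-22 kg·m/s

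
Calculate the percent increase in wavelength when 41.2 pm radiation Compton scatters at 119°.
8.7442%

Calculate the Compton shift:
Δλ = λ_C(1 - cos(119°))
Δλ = 2.4263 × (1 - cos(119°))
Δλ = 2.4263 × 1.4848
Δλ = 3.6026 pm

Percentage change:
(Δλ/λ₀) × 100 = (3.6026/41.2) × 100
= 8.7442%

(Intermediate values are shown rounded; full precision is carried through to the final answer.)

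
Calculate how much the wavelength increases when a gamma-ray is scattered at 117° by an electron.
3.5278 pm

Using the Compton scattering formula:
Δλ = λ_C(1 - cos θ)

where λ_C = h/(m_e·c) ≈ 2.4263 pm is the Compton wavelength of an electron.

For θ = 117°:
cos(117°) = -0.4540
1 - cos(117°) = 1.4540

Δλ = 2.4263 × 1.4540
Δλ = 3.5278 pm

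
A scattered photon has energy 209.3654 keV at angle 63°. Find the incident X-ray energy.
269.6999 keV

Convert final energy to wavelength (hc ≈ 1239.842 keV·pm):
λ' = hc/E' = 1239.842 / 209.3654 = 5.9219 pm

Calculate the Compton shift:
Δλ = λ_C(1 - cos(63°))
Δλ = 2.4263 × (1 - cos(63°))
Δλ = 1.3248 pm

Initial wavelength:
λ = λ' - Δλ = 5.9219 - 1.3248 = 4.5971 pm

Initial energy:
E = hc/λ = 1239.842 / 4.5971 = 269.6999 keV

(Intermediate values are shown rounded; full precision is carried through to the final answer.)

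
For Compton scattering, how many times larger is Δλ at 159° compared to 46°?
159° produces the larger shift by a factor of 6.333

Calculate both shifts using Δλ = λ_C(1 - cos θ):

For θ₁ = 46°:
Δλ₁ = 2.4263 × (1 - cos(46°))
Δλ₁ = 2.4263 × 0.3053
Δλ₁ = 0.7409 pm

For θ₂ = 159°:
Δλ₂ = 2.4263 × (1 - cos(159°))
Δλ₂ = 2.4263 × 1.9336
Δλ₂ = 4.6915 pm

The 159° angle produces the larger shift.
Ratio: 4.6915/0.7409 = 6.333

(Intermediate values are shown rounded; full precision is carried through to the final answer.)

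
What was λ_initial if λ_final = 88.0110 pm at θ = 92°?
85.5000 pm

From λ' = λ + Δλ, we have λ = λ' - Δλ

First calculate the Compton shift:
Δλ = λ_C(1 - cos θ)
Δλ = 2.4263 × (1 - cos(92°))
Δλ = 2.4263 × 1.0349
Δλ = 2.5110 pm

Initial wavelength:
λ = λ' - Δλ
λ = 88.0110 - 2.5110
λ = 85.5000 pm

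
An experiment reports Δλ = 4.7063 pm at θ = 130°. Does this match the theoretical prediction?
No, inconsistent

Calculate the expected shift for θ = 130°:

Δλ_expected = λ_C(1 - cos(130°))
Δλ_expected = 2.4263 × (1 - cos(130°))
Δλ_expected = 2.4263 × 1.6428
Δλ_expected = 3.9859 pm

Given shift: 4.7063 pm
Expected shift: 3.9859 pm
Difference: 0.7204 pm

The values do not match. The given shift corresponds to θ ≈ 160.0°, not 130°.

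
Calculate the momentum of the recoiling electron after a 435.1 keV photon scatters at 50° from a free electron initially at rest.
1.8045e-22 kg·m/s

The electron is initially at rest, so by conservation of momentum:
p⃗_e = p⃗₀ − p⃗'  (incident photon momentum minus scattered photon momentum)

Photon momentum magnitudes (p = h/λ = E/c):
λ₀ = hc/E₀ = 2.8496 pm → p₀ = h/λ₀ = 2.3253e-22 kg·m/s
Δλ = λ_C(1 − cos 50°) = 0.8667 pm
λ' = 3.7163 pm → p' = h/λ' = 1.7830e-22 kg·m/s

The scattered photon makes angle θ = 50° with the incident direction, so by the law of cosines:
|p⃗_e|² = p₀² + p'² − 2p₀p'cos θ
|p⃗_e|² = (2.3253e-22)² + (1.7830e-22)² − 2·2.3253e-22·1.7830e-22·cos(50°)
|p⃗_e| = 1.8045e-22 kg·m/s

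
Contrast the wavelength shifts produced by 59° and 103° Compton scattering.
103° produces the larger shift by a factor of 2.526

Calculate both shifts using Δλ = λ_C(1 - cos θ):

For θ₁ = 59°:
Δλ₁ = 2.4263 × (1 - cos(59°))
Δλ₁ = 2.4263 × 0.4850
Δλ₁ = 1.1767 pm

For θ₂ = 103°:
Δλ₂ = 2.4263 × (1 - cos(103°))
Δλ₂ = 2.4263 × 1.2250
Δλ₂ = 2.9721 pm

The 103° angle produces the larger shift.
Ratio: 2.9721/1.1767 = 2.526

(Intermediate values are shown rounded; full precision is carried through to the final answer.)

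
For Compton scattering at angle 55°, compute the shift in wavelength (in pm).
1.0346 pm

Using the Compton scattering formula:
Δλ = λ_C(1 - cos θ)

where λ_C = h/(m_e·c) ≈ 2.4263 pm is the Compton wavelength of an electron.

For θ = 55°:
cos(55°) = 0.5736
1 - cos(55°) = 0.4264

Δλ = 2.4263 × 0.4264
Δλ = 1.0346 pm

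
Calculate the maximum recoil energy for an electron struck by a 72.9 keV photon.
16.1828 keV

Maximum energy transfer occurs at θ = 180° (backscattering).

Initial photon: E₀ = 72.9 keV → λ₀ = 17.0074 pm

Maximum Compton shift (at 180°):
Δλ_max = 2λ_C = 2 × 2.4263 = 4.8526 pm

Final wavelength:
λ' = 17.0074 + 4.8526 = 21.8601 pm

Minimum photon energy (maximum energy to electron):
E'_min = hc/λ' = 56.7172 keV

Maximum electron kinetic energy:
K_max = E₀ - E'_min = 72.9000 - 56.7172 = 16.1828 keV

(Intermediate values are shown rounded; full precision is carried through to the final answer.)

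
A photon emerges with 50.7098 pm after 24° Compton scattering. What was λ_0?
50.5000 pm

From λ' = λ + Δλ, we have λ = λ' - Δλ

First calculate the Compton shift:
Δλ = λ_C(1 - cos θ)
Δλ = 2.4263 × (1 - cos(24°))
Δλ = 2.4263 × 0.0865
Δλ = 0.2098 pm

Initial wavelength:
λ = λ' - Δλ
λ = 50.7098 - 0.2098
λ = 50.5000 pm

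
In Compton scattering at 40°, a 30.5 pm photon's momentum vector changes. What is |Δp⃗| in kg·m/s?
1.4730e-23 kg·m/s

Photon momentum magnitude is p = h/λ.

Initial momentum:
p₀ = h/λ = 6.6261e-34/3.0500e-11 = 2.1725e-23 kg·m/s

After scattering:
λ' = λ + Δλ = 30.5 + 0.5676 = 31.0676 pm
p' = h/λ' = 6.6261e-34/3.1068e-11 = 2.1328e-23 kg·m/s

Momentum is a vector; the scattered photon's direction makes angle θ = 40° with the incident direction. The magnitude of the vector change Δp⃗ = p⃗₀ − p⃗' is found from the law of cosines:
|Δp⃗|² = p₀² + p'² − 2p₀p'cos θ
|Δp⃗|² = (2.1725e-23)² + (2.1328e-23)² − 2·2.1725e-23·2.1328e-23·cos(40°)
|Δp⃗| = 1.4730e-23 kg·m/s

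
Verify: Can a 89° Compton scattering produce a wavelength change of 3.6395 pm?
No, inconsistent

Calculate the expected shift for θ = 89°:

Δλ_expected = λ_C(1 - cos(89°))
Δλ_expected = 2.4263 × (1 - cos(89°))
Δλ_expected = 2.4263 × 0.9825
Δλ_expected = 2.3840 pm

Given shift: 3.6395 pm
Expected shift: 2.3840 pm
Difference: 1.2555 pm

The values do not match. The given shift corresponds to θ ≈ 120.0°, not 89°.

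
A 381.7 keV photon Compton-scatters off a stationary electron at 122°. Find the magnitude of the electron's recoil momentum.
2.6694e-22 kg·m/s

The electron is initially at rest, so by conservation of momentum:
p⃗_e = p⃗₀ − p⃗'  (incident photon momentum minus scattered photon momentum)

Photon momentum magnitudes (p = h/λ = E/c):
λ₀ = hc/E₀ = 3.2482 pm → p₀ = h/λ₀ = 2.0399e-22 kg·m/s
Δλ = λ_C(1 − cos 122°) = 3.7121 pm
λ' = 6.9603 pm → p' = h/λ' = 9.5198e-23 kg·m/s

The scattered photon makes angle θ = 122° with the incident direction, so by the law of cosines:
|p⃗_e|² = p₀² + p'² − 2p₀p'cos θ
|p⃗_e|² = (2.0399e-22)² + (9.5198e-23)² − 2·2.0399e-22·9.5198e-23·cos(122°)
|p⃗_e| = 2.6694e-22 kg·m/s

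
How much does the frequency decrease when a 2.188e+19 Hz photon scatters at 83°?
2.944e+18 Hz (decrease)

Convert frequency to wavelength (c = 299792458 m/s):
λ₀ = c/f₀ = 299792458/2.188e+19 = 1.3701666e-11 m = 13.7017 pm

Calculate Compton shift:
Δλ = λ_C(1 - cos(83°)) = 2.1306 pm

Final wavelength:
λ' = λ₀ + Δλ = 13.7017 + 2.1306 = 15.8323 pm

Final frequency:
f' = c/λ' = 299792458/1.5832284e-11 = 1.8935516e+19 Hz

Frequency shift (decrease):
Δf = f₀ - f' = 2.188e+19 - 1.8935516e+19 = 2.944e+18 Hz

(Intermediate values are shown rounded; full precision is carried through to the final answer.)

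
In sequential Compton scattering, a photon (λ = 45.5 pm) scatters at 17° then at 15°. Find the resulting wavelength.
45.6887 pm

Apply Compton shift twice:

First scattering at θ₁ = 17°:
Δλ₁ = λ_C(1 - cos(17°))
Δλ₁ = 2.4263 × 0.0437
Δλ₁ = 0.1060 pm

After first scattering:
λ₁ = 45.5 + 0.1060 = 45.6060 pm

Second scattering at θ₂ = 15°:
Δλ₂ = λ_C(1 - cos(15°))
Δλ₂ = 2.4263 × 0.0341
Δλ₂ = 0.0827 pm

Final wavelength:
λ₂ = 45.6060 + 0.0827 = 45.6887 pm

Total shift: Δλ_total = 0.1060 + 0.0827 = 0.1887 pm

(Intermediate values are shown rounded; full precision is carried through to the final answer.)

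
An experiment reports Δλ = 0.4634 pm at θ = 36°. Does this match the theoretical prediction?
Yes, consistent

Calculate the expected shift for θ = 36°:

Δλ_expected = λ_C(1 - cos(36°))
Δλ_expected = 2.4263 × (1 - cos(36°))
Δλ_expected = 2.4263 × 0.1910
Δλ_expected = 0.4634 pm

Given shift: 0.4634 pm
Expected shift: 0.4634 pm
Difference: 0.0000 pm

The values match. This is consistent with Compton scattering at the stated angle.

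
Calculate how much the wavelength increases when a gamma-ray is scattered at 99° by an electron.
2.8059 pm

Using the Compton scattering formula:
Δλ = λ_C(1 - cos θ)

where λ_C = h/(m_e·c) ≈ 2.4263 pm is the Compton wavelength of an electron.

For θ = 99°:
cos(99°) = -0.1564
1 - cos(99°) = 1.1564

Δλ = 2.4263 × 1.1564
Δλ = 2.8059 pm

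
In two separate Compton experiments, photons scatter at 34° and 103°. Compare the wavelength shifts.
103° produces the larger shift by a factor of 7.165

Calculate both shifts using Δλ = λ_C(1 - cos θ):

For θ₁ = 34°:
Δλ₁ = 2.4263 × (1 - cos(34°))
Δλ₁ = 2.4263 × 0.1710
Δλ₁ = 0.4148 pm

For θ₂ = 103°:
Δλ₂ = 2.4263 × (1 - cos(103°))
Δλ₂ = 2.4263 × 1.2250
Δλ₂ = 2.9721 pm

The 103° angle produces the larger shift.
Ratio: 2.9721/0.4148 = 7.165

(Intermediate values are shown rounded; full precision is carried through to the final answer.)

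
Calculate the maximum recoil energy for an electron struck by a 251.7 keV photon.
124.9072 keV

Maximum energy transfer occurs at θ = 180° (backscattering).

Initial photon: E₀ = 251.7 keV → λ₀ = 4.9259 pm

Maximum Compton shift (at 180°):
Δλ_max = 2λ_C = 2 × 2.4263 = 4.8526 pm

Final wavelength:
λ' = 4.9259 + 4.8526 = 9.7785 pm

Minimum photon energy (maximum energy to electron):
E'_min = hc/λ' = 126.7928 keV

Maximum electron kinetic energy:
K_max = E₀ - E'_min = 251.7000 - 126.7928 = 124.9072 keV

(Intermediate values are shown rounded; full precision is carried through to the final answer.)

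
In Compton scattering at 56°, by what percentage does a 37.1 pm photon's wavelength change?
2.8828%

Calculate the Compton shift:
Δλ = λ_C(1 - cos(56°))
Δλ = 2.4263 × (1 - cos(56°))
Δλ = 2.4263 × 0.4408
Δλ = 1.0695 pm

Percentage change:
(Δλ/λ₀) × 100 = (1.0695/37.1) × 100
= 2.8828%

(Intermediate values are shown rounded; full precision is carried through to the final answer.)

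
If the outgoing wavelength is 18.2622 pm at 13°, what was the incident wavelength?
18.2000 pm

From λ' = λ + Δλ, we have λ = λ' - Δλ

First calculate the Compton shift:
Δλ = λ_C(1 - cos θ)
Δλ = 2.4263 × (1 - cos(13°))
Δλ = 2.4263 × 0.0256
Δλ = 0.0622 pm

Initial wavelength:
λ = λ' - Δλ
λ = 18.2622 - 0.0622
λ = 18.2000 pm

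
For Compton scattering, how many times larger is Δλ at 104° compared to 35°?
104° produces the larger shift by a factor of 6.867

Calculate both shifts using Δλ = λ_C(1 - cos θ):

For θ₁ = 35°:
Δλ₁ = 2.4263 × (1 - cos(35°))
Δλ₁ = 2.4263 × 0.1808
Δλ₁ = 0.4388 pm

For θ₂ = 104°:
Δλ₂ = 2.4263 × (1 - cos(104°))
Δλ₂ = 2.4263 × 1.2419
Δλ₂ = 3.0133 pm

The 104° angle produces the larger shift.
Ratio: 3.0133/0.4388 = 6.867

(Intermediate values are shown rounded; full precision is carried through to the final answer.)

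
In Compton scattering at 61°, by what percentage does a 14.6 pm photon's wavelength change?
8.5617%

Calculate the Compton shift:
Δλ = λ_C(1 - cos(61°))
Δλ = 2.4263 × (1 - cos(61°))
Δλ = 2.4263 × 0.5152
Δλ = 1.2500 pm

Percentage change:
(Δλ/λ₀) × 100 = (1.2500/14.6) × 100
= 8.5617%

(Intermediate values are shown rounded; full precision is carried through to the final answer.)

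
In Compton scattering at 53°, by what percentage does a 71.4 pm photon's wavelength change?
1.3531%

Calculate the Compton shift:
Δλ = λ_C(1 - cos(53°))
Δλ = 2.4263 × (1 - cos(53°))
Δλ = 2.4263 × 0.3982
Δλ = 0.9661 pm

Percentage change:
(Δλ/λ₀) × 100 = (0.9661/71.4) × 100
= 1.3531%

(Intermediate values are shown rounded; full precision is carried through to the final answer.)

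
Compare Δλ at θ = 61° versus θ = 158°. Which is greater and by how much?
158° produces the larger shift by a factor of 3.741

Calculate both shifts using Δλ = λ_C(1 - cos θ):

For θ₁ = 61°:
Δλ₁ = 2.4263 × (1 - cos(61°))
Δλ₁ = 2.4263 × 0.5152
Δλ₁ = 1.2500 pm

For θ₂ = 158°:
Δλ₂ = 2.4263 × (1 - cos(158°))
Δλ₂ = 2.4263 × 1.9272
Δλ₂ = 4.6759 pm

The 158° angle produces the larger shift.
Ratio: 4.6759/1.2500 = 3.741

(Intermediate values are shown rounded; full precision is carried through to the final answer.)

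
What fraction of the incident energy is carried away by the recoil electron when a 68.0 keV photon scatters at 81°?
0.1009 (or 10.09%)

Calculate initial and final photon energies:

Initial: E₀ = 68.0 keV → λ₀ = 18.2330 pm
Compton shift: Δλ = 2.0468 pm
Final wavelength: λ' = 20.2797 pm
Final energy: E' = 61.1370 keV

Fractional energy loss:
(E₀ - E')/E₀ = (68.0000 - 61.1370)/68.0000
= 6.8630/68.0000
= 0.1009
= 10.09%

(Intermediate values are shown rounded; full precision is carried through to the final answer.)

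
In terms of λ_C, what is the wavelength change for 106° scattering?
1.2756 λ_C

The Compton shift formula is:
Δλ = λ_C(1 - cos θ)

Dividing both sides by λ_C:
Δλ/λ_C = 1 - cos θ

For θ = 106°:
Δλ/λ_C = 1 - cos(106°)
Δλ/λ_C = 1 - -0.2756
Δλ/λ_C = 1.2756

This means the shift is 1.2756 × λ_C = 3.0951 pm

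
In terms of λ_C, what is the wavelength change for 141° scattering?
1.7771 λ_C

The Compton shift formula is:
Δλ = λ_C(1 - cos θ)

Dividing both sides by λ_C:
Δλ/λ_C = 1 - cos θ

For θ = 141°:
Δλ/λ_C = 1 - cos(141°)
Δλ/λ_C = 1 - -0.7771
Δλ/λ_C = 1.7771

This means the shift is 1.7771 × λ_C = 4.3119 pm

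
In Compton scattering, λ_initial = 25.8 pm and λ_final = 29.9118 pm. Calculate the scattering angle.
134.00°

First find the wavelength shift:
Δλ = λ' - λ = 29.9118 - 25.8 = 4.1118 pm

Using Δλ = λ_C(1 - cos θ), with λ_C = h/(m_e·c) ≈ 2.42631024 pm:
cos θ = 1 - Δλ/λ_C
cos θ = 1 - 4.1118/2.42631024
cos θ = -0.694672

θ = arccos(-0.694672)
θ = 134.00°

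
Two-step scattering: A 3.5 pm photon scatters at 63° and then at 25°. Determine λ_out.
5.0521 pm

Apply Compton shift twice:

First scattering at θ₁ = 63°:
Δλ₁ = λ_C(1 - cos(63°))
Δλ₁ = 2.4263 × 0.5460
Δλ₁ = 1.3248 pm

After first scattering:
λ₁ = 3.5 + 1.3248 = 4.8248 pm

Second scattering at θ₂ = 25°:
Δλ₂ = λ_C(1 - cos(25°))
Δλ₂ = 2.4263 × 0.0937
Δλ₂ = 0.2273 pm

Final wavelength:
λ₂ = 4.8248 + 0.2273 = 5.0521 pm

Total shift: Δλ_total = 1.3248 + 0.2273 = 1.5521 pm

(Intermediate values are shown rounded; full precision is carried through to the final answer.)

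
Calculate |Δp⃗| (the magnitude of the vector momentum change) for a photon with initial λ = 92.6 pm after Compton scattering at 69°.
8.0395e-24 kg·m/s

Photon momentum magnitude is p = h/λ.

Initial momentum:
p₀ = h/λ = 6.6261e-34/9.2600e-11 = 7.1556e-24 kg·m/s

After scattering:
λ' = λ + Δλ = 92.6 + 1.5568 = 94.1568 pm
p' = h/λ' = 6.6261e-34/9.4157e-11 = 7.0373e-24 kg·m/s

Momentum is a vector; the scattered photon's direction makes angle θ = 69° with the incident direction. The magnitude of the vector change Δp⃗ = p⃗₀ − p⃗' is found from the law of cosines:
|Δp⃗|² = p₀² + p'² − 2p₀p'cos θ
|Δp⃗|² = (7.1556e-24)² + (7.0373e-24)² − 2·7.1556e-24·7.0373e-24·cos(69°)
|Δp⃗| = 8.0395e-24 kg·m/s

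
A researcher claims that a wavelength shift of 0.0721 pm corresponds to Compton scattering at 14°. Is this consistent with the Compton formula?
Yes, consistent

Calculate the expected shift for θ = 14°:

Δλ_expected = λ_C(1 - cos(14°))
Δλ_expected = 2.4263 × (1 - cos(14°))
Δλ_expected = 2.4263 × 0.0297
Δλ_expected = 0.0721 pm

Given shift: 0.0721 pm
Expected shift: 0.0721 pm
Difference: 0.0000 pm

The values match. This is consistent with Compton scattering at the stated angle.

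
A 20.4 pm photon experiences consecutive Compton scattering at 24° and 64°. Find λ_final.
21.9725 pm

Apply Compton shift twice:

First scattering at θ₁ = 24°:
Δλ₁ = λ_C(1 - cos(24°))
Δλ₁ = 2.4263 × 0.0865
Δλ₁ = 0.2098 pm

After first scattering:
λ₁ = 20.4 + 0.2098 = 20.6098 pm

Second scattering at θ₂ = 64°:
Δλ₂ = λ_C(1 - cos(64°))
Δλ₂ = 2.4263 × 0.5616
Δλ₂ = 1.3627 pm

Final wavelength:
λ₂ = 20.6098 + 1.3627 = 21.9725 pm

Total shift: Δλ_total = 0.2098 + 1.3627 = 1.5725 pm

(Intermediate values are shown rounded; full precision is carried through to the final answer.)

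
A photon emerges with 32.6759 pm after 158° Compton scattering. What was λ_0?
28.0000 pm

From λ' = λ + Δλ, we have λ = λ' - Δλ

First calculate the Compton shift:
Δλ = λ_C(1 - cos θ)
Δλ = 2.4263 × (1 - cos(158°))
Δλ = 2.4263 × 1.9272
Δλ = 4.6759 pm

Initial wavelength:
λ = λ' - Δλ
λ = 32.6759 - 4.6759
λ = 28.0000 pm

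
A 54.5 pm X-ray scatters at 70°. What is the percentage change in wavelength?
2.9293%

Calculate the Compton shift:
Δλ = λ_C(1 - cos(70°))
Δλ = 2.4263 × (1 - cos(70°))
Δλ = 2.4263 × 0.6580
Δλ = 1.5965 pm

Percentage change:
(Δλ/λ₀) × 100 = (1.5965/54.5) × 100
= 2.9293%

(Intermediate values are shown rounded; full precision is carried through to the final answer.)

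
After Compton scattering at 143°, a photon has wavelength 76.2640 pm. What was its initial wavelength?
71.9000 pm

From λ' = λ + Δλ, we have λ = λ' - Δλ

First calculate the Compton shift:
Δλ = λ_C(1 - cos θ)
Δλ = 2.4263 × (1 - cos(143°))
Δλ = 2.4263 × 1.7986
Δλ = 4.3640 pm

Initial wavelength:
λ = λ' - Δλ
λ = 76.2640 - 4.3640
λ = 71.9000 pm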